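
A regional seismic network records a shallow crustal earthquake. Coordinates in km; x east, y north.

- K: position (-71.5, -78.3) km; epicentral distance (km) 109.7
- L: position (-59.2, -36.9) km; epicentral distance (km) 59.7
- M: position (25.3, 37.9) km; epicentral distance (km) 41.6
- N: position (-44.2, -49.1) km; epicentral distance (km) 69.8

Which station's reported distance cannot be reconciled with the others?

L

Solve using three stations at a time. Using K, M, N (subtract circle equations pairwise → linear system) gives (x, y) ≈ (-0.4, 5.2).
Distances from that point to each station vs reported:
  K: calculated 109.7 vs reported 109.7 → residual 0.0 km
  L: calculated 72.3 vs reported 59.7 → residual 12.6 km
  M: calculated 41.6 vs reported 41.6 → residual 0.0 km
  N: calculated 69.8 vs reported 69.8 → residual 0.0 km
K, M, N are mutually consistent (residuals ≈ 0); L is off by 12.6 km.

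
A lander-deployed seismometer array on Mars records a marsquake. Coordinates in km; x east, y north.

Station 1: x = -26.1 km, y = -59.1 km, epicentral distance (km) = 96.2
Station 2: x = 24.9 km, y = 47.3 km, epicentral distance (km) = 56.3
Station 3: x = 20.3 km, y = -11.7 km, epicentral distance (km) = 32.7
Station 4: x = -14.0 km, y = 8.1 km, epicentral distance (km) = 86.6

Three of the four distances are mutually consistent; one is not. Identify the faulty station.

Station 4

Solve using three stations at a time. Using Station 1, Station 2, Station 3 (subtract circle equations pairwise → linear system) gives (x, y) ≈ (51.4, -2.2).
Distances from that point to each station vs reported:
  Station 1: calculated 96.1 vs reported 96.2 → residual 0.1 km
  Station 2: calculated 56.2 vs reported 56.3 → residual 0.1 km
  Station 3: calculated 32.5 vs reported 32.7 → residual 0.2 km
  Station 4: calculated 66.2 vs reported 86.6 → residual 20.4 km
Station 1, Station 2, Station 3 are mutually consistent (residuals ≈ 0); Station 4 is off by 20.4 km.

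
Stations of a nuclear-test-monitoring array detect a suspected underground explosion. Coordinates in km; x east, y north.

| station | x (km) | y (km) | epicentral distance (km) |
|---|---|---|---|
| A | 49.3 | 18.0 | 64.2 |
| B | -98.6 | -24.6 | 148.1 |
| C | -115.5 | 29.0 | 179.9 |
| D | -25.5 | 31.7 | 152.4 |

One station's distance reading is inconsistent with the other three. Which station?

Solve using three stations at a time. Using A, B, C (subtract circle equations pairwise → linear system) gives (x, y) ≈ (47.9, -46.2).
Distances from that point to each station vs reported:
  A: calculated 64.2 vs reported 64.2 → residual 0.0 km
  B: calculated 148.1 vs reported 148.1 → residual 0.0 km
  C: calculated 179.9 vs reported 179.9 → residual 0.0 km
  D: calculated 107.1 vs reported 152.4 → residual 45.3 km
A, B, C are mutually consistent (residuals ≈ 0); D is off by 45.3 km.

D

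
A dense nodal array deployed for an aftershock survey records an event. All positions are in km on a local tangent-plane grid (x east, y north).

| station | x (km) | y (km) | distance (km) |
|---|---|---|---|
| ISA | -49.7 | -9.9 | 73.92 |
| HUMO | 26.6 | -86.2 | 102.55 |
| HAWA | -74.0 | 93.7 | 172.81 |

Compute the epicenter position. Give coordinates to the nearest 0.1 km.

Circle about each station: (x + 49.7)² + (y + 9.9)² = 73.92²; (x − 26.6)² + (y + 86.2)² = 102.55²; (x + 74.0)² + (y − 93.7)² = 172.81².
Subtracting pairs of circle equations eliminates x²+y² and gives linear equations (the radical axes):
152.6 x − 152.6 y = 517.56
-48.6 x + 207.2 y = -12711.54
Solving the 2×2 system: x ≈ -75.7, y ≈ -79.1 km.

x ≈ -75.7 km, y ≈ -79.1 km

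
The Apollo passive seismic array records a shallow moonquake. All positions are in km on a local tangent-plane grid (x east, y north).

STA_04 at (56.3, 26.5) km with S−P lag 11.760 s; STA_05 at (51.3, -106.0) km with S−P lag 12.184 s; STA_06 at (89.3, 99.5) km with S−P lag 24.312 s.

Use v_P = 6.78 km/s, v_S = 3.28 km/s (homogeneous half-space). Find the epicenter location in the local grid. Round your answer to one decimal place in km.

(16.6, -36.8)

Distance from S−P lag: d = Δt · v_P v_S / (v_P − v_S) = Δt · (6.78·3.28)/(6.78−3.28) ≈ 6.3538·Δt.
So d_STA_04 = 74.72, d_STA_05 = 77.42, d_STA_06 = 154.47 km.
Circle about each station: (x − 56.3)² + (y − 26.5)² = 74.72²; (x − 51.3)² + (y + 106.0)² = 77.42²; (x − 89.3)² + (y − 99.5)² = 154.47².
Subtracting the STA_04 equation from the STA_05 and STA_06 equations removes the quadratic terms:
-10.0 x − 265.0 y = 9584.97
66.0 x + 146.0 y = -4275.10
Solving the 2×2 system: x ≈ 16.6, y ≈ -36.8 km.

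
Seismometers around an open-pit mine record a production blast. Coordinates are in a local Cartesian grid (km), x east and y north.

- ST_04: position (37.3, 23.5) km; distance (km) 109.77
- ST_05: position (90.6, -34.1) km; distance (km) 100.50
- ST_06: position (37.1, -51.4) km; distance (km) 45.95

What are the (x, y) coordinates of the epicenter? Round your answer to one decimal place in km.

Circle about each station: (x − 37.3)² + (y − 23.5)² = 109.77²; (x − 90.6)² + (y + 34.1)² = 100.50²; (x − 37.1)² + (y + 51.4)² = 45.95².
Subtracting pairs of circle equations eliminates x²+y² and gives linear equations (the radical axes):
106.6 x − 115.2 y = 9376.83
-0.4 x − 149.8 y = 12012.88
Solving the 2×2 system: x ≈ 1.3, y ≈ -80.2 km.
Check against ST_04 (with the unrounded x, y): √((x − 37.3)²+(y − 23.5)²) = 109.77 ≈ 109.77 km. ✓

1.3 km east, -80.2 km north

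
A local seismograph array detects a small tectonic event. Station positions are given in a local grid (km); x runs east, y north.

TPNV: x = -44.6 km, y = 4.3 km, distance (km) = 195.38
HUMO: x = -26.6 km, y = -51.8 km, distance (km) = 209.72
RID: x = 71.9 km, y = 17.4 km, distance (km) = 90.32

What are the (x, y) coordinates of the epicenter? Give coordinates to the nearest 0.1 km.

134.4 km east, 82.6 km north

Circle about each station: (x + 44.6)² + (y − 4.3)² = 195.38²; (x + 26.6)² + (y + 51.8)² = 209.72²; (x − 71.9)² + (y − 17.4)² = 90.32².
Subtracting pairs of circle equations eliminates x²+y² and gives linear equations (the radical axes):
36.0 x − 112.2 y = -4425.98
233.0 x + 26.2 y = 33480.36
Solving the 2×2 system: x ≈ 134.4, y ≈ 82.6 km.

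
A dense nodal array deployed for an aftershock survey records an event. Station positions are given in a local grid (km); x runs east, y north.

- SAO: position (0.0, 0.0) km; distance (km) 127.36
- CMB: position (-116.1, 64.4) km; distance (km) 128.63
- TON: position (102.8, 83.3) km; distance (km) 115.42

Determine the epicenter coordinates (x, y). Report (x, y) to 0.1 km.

x ≈ -3.9 km, y ≈ 127.3 km

Circle about each station: x² + y² = 127.36²; (x + 116.1)² + (y − 64.4)² = 128.63²; (x − 102.8)² + (y − 83.3)² = 115.42².
Subtracting the SAO equation from the CMB and TON equations removes the quadratic terms:
-232.2 x + 128.8 y = 17301.46
205.6 x + 166.6 y = 20405.52
Solving the 2×2 system: x ≈ -3.9, y ≈ 127.3 km.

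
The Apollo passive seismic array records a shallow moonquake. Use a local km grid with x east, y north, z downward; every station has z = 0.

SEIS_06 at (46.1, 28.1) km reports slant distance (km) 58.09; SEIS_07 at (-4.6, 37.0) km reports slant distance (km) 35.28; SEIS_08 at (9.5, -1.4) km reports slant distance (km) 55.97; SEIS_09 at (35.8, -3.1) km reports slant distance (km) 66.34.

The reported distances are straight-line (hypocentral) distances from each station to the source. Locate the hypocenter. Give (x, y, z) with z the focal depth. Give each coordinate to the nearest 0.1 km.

Each station gives a sphere (x−x_i)² + (y−y_i)² + z² = d_i² (stations at z=0).
Subtracting the SEIS_06 sphere from SEIS_07 and SEIS_08: z² cancels, leaving linear equations in x and y:
-101.4 x + 17.8 y = 605.11
-73.2 x − 59.0 y = -2580.80
Solving: x ≈ 1.405, y ≈ 41.999 km (keep extra digits for the depth step; rounded: 1.4, 42.0).
Then from the SEIS_06 sphere: z² = 58.09² − (x − 46.1)² − (y − 28.1)² with x = 1.405, y = 41.999, so z ≈ 34.404 ≈ 34.4 km.

(1.4, 42.0, 34.4)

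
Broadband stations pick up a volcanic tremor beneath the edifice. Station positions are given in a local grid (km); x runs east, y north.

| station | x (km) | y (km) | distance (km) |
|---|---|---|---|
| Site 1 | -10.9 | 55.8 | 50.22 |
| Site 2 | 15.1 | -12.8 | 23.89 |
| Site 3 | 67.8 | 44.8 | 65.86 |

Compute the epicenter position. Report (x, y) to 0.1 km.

Circle about each station: (x + 10.9)² + (y − 55.8)² = 50.22²; (x − 15.1)² + (y + 12.8)² = 23.89²; (x − 67.8)² + (y − 44.8)² = 65.86².
Subtracting the Site 1 equation from the Site 2 and Site 3 equations removes the quadratic terms:
52.0 x − 137.2 y = -889.28
157.4 x − 22.0 y = 1555.94
Solving the 2×2 system: x ≈ 11.4, y ≈ 10.8 km.

(11.4, 10.8)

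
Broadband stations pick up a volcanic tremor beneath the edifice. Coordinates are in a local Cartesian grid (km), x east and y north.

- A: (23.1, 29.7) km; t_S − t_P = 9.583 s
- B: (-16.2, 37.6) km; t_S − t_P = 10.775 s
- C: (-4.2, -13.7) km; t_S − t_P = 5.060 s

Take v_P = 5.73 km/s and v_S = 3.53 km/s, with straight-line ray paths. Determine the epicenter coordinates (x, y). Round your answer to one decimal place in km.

Distance from S−P lag: d = Δt · v_P v_S / (v_P − v_S) = Δt · (5.73·3.53)/(5.73−3.53) ≈ 9.1940·Δt.
So d_A = 88.11, d_B = 99.07, d_C = 46.52 km.
Circle about each station: (x − 23.1)² + (y − 29.7)² = 88.11²; (x + 16.2)² + (y − 37.6)² = 99.07²; (x + 4.2)² + (y + 13.7)² = 46.52².
Subtracting pairs of circle equations eliminates x²+y² and gives linear equations (the radical axes):
-78.6 x + 15.8 y = -1790.99
-54.6 x − 86.8 y = 4388.89
Solving the 2×2 system: x ≈ 11.2, y ≈ -57.6 km.

11.2 km east, -57.6 km north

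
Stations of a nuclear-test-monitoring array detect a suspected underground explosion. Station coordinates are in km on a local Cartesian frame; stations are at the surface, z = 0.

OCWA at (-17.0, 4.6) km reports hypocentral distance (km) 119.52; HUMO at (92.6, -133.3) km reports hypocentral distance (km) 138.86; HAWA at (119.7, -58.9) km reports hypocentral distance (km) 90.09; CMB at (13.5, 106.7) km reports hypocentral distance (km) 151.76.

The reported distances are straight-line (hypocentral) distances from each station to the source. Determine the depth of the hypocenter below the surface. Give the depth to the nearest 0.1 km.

z ≈ 66.4 km

Each station gives a sphere (x−x_i)² + (y−y_i)² + z² = d_i² (stations at z=0).
Subtracting the OCWA sphere from HUMO and HAWA: z² cancels, leaving linear equations in x and y:
219.2 x − 275.8 y = 21036.42
273.4 x − 127.0 y = 23655.96
Solving: x ≈ 80.998, y ≈ -11.899 km (keep extra digits for the depth step; rounded: 81.0, -11.9).
Then from the OCWA sphere: z² = 119.52² − (x + 17.0)² − (y − 4.6)² with x = 80.998, y = -11.899, so z ≈ 66.402 ≈ 66.4 km.
Check against CMB (with the unrounded solution): distance 151.76 ≈ 151.76 km. ✓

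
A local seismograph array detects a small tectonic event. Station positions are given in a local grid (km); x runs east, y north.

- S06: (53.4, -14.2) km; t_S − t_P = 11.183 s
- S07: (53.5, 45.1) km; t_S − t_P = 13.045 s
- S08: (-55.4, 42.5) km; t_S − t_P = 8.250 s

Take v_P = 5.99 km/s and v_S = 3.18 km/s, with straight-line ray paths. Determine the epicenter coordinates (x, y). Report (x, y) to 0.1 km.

(-21.4, -1.9)

Distance from S−P lag: d = Δt · v_P v_S / (v_P − v_S) = Δt · (5.99·3.18)/(5.99−3.18) ≈ 6.7787·Δt.
So d_S06 = 75.81, d_S07 = 88.43, d_S08 = 55.92 km.
Circle about each station: (x − 53.4)² + (y + 14.2)² = 75.81²; (x − 53.5)² + (y − 45.1)² = 88.43²; (x + 55.4)² + (y − 42.5)² = 55.92².
Subtracting the S06 equation from the S07 and S08 equations removes the quadratic terms:
0.2 x + 118.6 y = -229.65
-217.6 x + 113.4 y = 4442.32
Solving the 2×2 system: x ≈ -21.4, y ≈ -1.9 km.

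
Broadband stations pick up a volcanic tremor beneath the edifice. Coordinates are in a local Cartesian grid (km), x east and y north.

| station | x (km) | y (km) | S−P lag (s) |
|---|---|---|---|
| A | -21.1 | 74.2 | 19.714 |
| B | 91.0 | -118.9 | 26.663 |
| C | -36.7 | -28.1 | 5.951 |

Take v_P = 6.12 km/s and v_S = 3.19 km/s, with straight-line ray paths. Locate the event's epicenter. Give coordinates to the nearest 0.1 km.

Distance from S−P lag: d = Δt · v_P v_S / (v_P − v_S) = Δt · (6.12·3.19)/(6.12−3.19) ≈ 6.6631·Δt.
So d_A = 131.36, d_B = 177.66, d_C = 39.65 km.
Circle about each station: (x + 21.1)² + (y − 74.2)² = 131.36²; (x − 91.0)² + (y + 118.9)² = 177.66²; (x + 36.7)² + (y + 28.1)² = 39.65².
Subtracting the A equation from the B and C equations removes the quadratic terms:
224.2 x − 386.2 y = 2159.73
-31.2 x − 204.6 y = 11868.98
Solving the 2×2 system: x ≈ -71.5, y ≈ -47.1 km.
Check against A (with the unrounded x, y): √((x + 21.1)²+(y − 74.2)²) = 131.36 ≈ 131.36 km. ✓

-71.5 km east, -47.1 km north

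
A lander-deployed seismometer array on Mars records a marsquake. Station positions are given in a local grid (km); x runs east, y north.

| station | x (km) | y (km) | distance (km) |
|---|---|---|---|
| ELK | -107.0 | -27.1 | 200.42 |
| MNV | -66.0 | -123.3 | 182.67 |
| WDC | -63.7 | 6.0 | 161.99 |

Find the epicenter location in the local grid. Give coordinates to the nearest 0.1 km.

x ≈ 93.3 km, y ≈ -33.9 km

Circle about each station: (x + 107.0)² + (y + 27.1)² = 200.42²; (x + 66.0)² + (y + 123.3)² = 182.67²; (x + 63.7)² + (y − 6.0)² = 161.99².
Subtracting pairs of circle equations eliminates x²+y² and gives linear equations (the radical axes):
82.0 x − 192.4 y = 14175.33
86.6 x + 66.2 y = 5837.70
Solving the 2×2 system: x ≈ 93.3, y ≈ -33.9 km.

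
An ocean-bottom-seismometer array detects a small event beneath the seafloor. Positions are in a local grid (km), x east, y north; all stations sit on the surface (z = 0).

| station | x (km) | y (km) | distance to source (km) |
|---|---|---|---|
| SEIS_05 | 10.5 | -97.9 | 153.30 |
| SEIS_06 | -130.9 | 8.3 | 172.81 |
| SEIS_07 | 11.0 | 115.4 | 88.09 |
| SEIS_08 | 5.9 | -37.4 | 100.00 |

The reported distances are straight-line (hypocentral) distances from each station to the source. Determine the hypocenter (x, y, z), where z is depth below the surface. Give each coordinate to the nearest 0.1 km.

Each station gives a sphere (x−x_i)² + (y−y_i)² + z² = d_i² (stations at z=0).
Subtracting the SEIS_05 sphere from SEIS_06 and SEIS_07: z² cancels, leaving linear equations in x and y:
-282.8 x + 212.4 y = 1146.63
1.0 x + 426.6 y = 19484.54
Solving: x ≈ 30.196, y ≈ 45.603 km (keep extra digits for the depth step; rounded: 30.2, 45.6).
Then from the SEIS_05 sphere: z² = 153.30² − (x − 10.5)² − (y + 97.9)² with x = 30.196, y = 45.603, so z ≈ 50.198 ≈ 50.2 km.
Check against SEIS_08 (with the unrounded solution): distance 100.00 ≈ 100.00 km. ✓

x ≈ 30.2 km, y ≈ 45.6 km, depth ≈ 50.2 km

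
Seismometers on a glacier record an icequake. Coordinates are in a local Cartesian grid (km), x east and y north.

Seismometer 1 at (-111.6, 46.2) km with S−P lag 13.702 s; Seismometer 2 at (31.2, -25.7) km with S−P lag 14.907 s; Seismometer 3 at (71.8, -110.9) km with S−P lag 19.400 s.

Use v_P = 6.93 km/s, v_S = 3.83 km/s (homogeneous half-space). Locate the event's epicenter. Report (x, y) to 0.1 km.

Distance from S−P lag: d = Δt · v_P v_S / (v_P − v_S) = Δt · (6.93·3.83)/(6.93−3.83) ≈ 8.5619·Δt.
So d_Seismometer 1 = 117.32, d_Seismometer 2 = 127.63, d_Seismometer 3 = 166.10 km.
Circle about each station: (x + 111.6)² + (y − 46.2)² = 117.32²; (x − 31.2)² + (y + 25.7)² = 127.63²; (x − 71.8)² + (y + 110.9)² = 166.10².
Subtracting the Seismometer 1 equation from the Seismometer 2 and Seismometer 3 equations removes the quadratic terms:
285.6 x − 143.8 y = -15480.50
366.8 x − 314.2 y = -10960.18
Solving the 2×2 system: x ≈ -88.9, y ≈ -68.9 km.
Check against Seismometer 1 (with the unrounded x, y): √((x + 111.6)²+(y − 46.2)²) = 117.30 ≈ 117.32 km. ✓

(-88.9, -68.9)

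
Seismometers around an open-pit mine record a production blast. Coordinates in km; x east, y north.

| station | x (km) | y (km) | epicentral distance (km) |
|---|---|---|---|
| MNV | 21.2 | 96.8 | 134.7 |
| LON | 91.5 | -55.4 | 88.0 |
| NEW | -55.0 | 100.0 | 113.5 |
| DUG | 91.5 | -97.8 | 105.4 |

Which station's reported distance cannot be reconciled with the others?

Solve using three stations at a time. Using MNV, LON, DUG (subtract circle equations pairwise → linear system) gives (x, y) ≈ (5.6, -36.9).
Distances from that point to each station vs reported:
  MNV: calculated 134.6 vs reported 134.7 → residual 0.1 km
  LON: calculated 87.9 vs reported 88.0 → residual 0.1 km
  NEW: calculated 149.7 vs reported 113.5 → residual 36.2 km
  DUG: calculated 105.3 vs reported 105.4 → residual 0.1 km
MNV, LON, DUG are mutually consistent (residuals ≈ 0); NEW is off by 36.2 km.

NEW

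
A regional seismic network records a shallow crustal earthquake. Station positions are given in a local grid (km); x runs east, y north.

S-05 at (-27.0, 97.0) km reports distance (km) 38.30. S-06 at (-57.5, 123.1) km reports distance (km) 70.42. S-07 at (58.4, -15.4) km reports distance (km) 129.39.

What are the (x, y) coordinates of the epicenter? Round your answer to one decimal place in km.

(10.5, 104.8)

Circle about each station: (x + 27.0)² + (y − 97.0)² = 38.30²; (x + 57.5)² + (y − 123.1)² = 70.42²; (x − 58.4)² + (y + 15.4)² = 129.39².
Subtracting the S-05 equation from the S-06 and S-07 equations removes the quadratic terms:
-61.0 x + 52.2 y = 4829.77
170.8 x − 224.8 y = -21765.16
Solving the 2×2 system: x ≈ 10.5, y ≈ 104.8 km.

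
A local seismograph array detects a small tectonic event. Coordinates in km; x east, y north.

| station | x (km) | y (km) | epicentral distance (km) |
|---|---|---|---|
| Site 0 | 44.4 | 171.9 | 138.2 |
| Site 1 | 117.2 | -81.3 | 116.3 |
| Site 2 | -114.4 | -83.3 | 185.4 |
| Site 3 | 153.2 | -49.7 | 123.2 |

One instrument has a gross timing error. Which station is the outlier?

Site 0

Solve using three stations at a time. Using Site 1, Site 2, Site 3 (subtract circle equations pairwise → linear system) gives (x, y) ≈ (45.6, 10.4).
Distances from that point to each station vs reported:
  Site 0: calculated 161.5 vs reported 138.2 → residual 23.3 km
  Site 1: calculated 116.4 vs reported 116.3 → residual 0.1 km
  Site 2: calculated 185.4 vs reported 185.4 → residual 0.0 km
  Site 3: calculated 123.3 vs reported 123.2 → residual 0.1 km
Site 1, Site 2, Site 3 are mutually consistent (residuals ≈ 0); Site 0 is off by 23.3 km.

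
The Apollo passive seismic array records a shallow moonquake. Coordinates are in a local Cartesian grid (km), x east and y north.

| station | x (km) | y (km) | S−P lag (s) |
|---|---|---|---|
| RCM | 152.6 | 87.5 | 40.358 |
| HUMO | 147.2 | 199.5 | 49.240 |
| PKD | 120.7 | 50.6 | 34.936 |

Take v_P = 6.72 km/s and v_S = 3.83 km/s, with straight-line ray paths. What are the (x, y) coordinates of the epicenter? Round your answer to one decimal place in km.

Distance from S−P lag: d = Δt · v_P v_S / (v_P − v_S) = Δt · (6.72·3.83)/(6.72−3.83) ≈ 8.9057·Δt.
So d_RCM = 359.42, d_HUMO = 438.52, d_PKD = 311.13 km.
Circle about each station: (x − 152.6)² + (y − 87.5)² = 359.42²; (x − 147.2)² + (y − 199.5)² = 438.52²; (x − 120.7)² + (y − 50.6)² = 311.13².
Subtracting the RCM equation from the HUMO and PKD equations removes the quadratic terms:
-10.8 x + 224.0 y = -32591.97
-63.8 x − 73.8 y = 18566.70
Solving the 2×2 system: x ≈ -116.2, y ≈ -151.1 km.
Check against RCM (with the unrounded x, y): √((x − 152.6)²+(y − 87.5)²) = 359.44 ≈ 359.42 km. ✓

x ≈ -116.2 km, y ≈ -151.1 km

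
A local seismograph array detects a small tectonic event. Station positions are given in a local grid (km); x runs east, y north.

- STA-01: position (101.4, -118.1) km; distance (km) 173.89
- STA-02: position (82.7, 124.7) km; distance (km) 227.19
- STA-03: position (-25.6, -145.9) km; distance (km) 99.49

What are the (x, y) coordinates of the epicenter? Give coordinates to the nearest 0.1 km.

Circle about each station: (x − 101.4)² + (y + 118.1)² = 173.89²; (x − 82.7)² + (y − 124.7)² = 227.19²; (x + 25.6)² + (y + 145.9)² = 99.49².
Subtracting the STA-01 equation from the STA-02 and STA-03 equations removes the quadratic terms:
-37.4 x + 485.6 y = -23217.75
-254.0 x − 55.6 y = 18052.07
Solving the 2×2 system: x ≈ -59.6, y ≈ -52.4 km.

(-59.6, -52.4)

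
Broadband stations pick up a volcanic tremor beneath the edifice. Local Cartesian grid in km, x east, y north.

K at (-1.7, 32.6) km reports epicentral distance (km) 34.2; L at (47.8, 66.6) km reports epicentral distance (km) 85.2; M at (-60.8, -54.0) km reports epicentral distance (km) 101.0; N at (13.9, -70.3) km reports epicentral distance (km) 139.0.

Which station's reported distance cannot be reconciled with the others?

Solve using three stations at a time. Using K, L, M (subtract circle equations pairwise → linear system) gives (x, y) ≈ (-34.3, 43.5).
Distances from that point to each station vs reported:
  K: calculated 34.4 vs reported 34.2 → residual 0.2 km
  L: calculated 85.3 vs reported 85.2 → residual 0.1 km
  M: calculated 101.1 vs reported 101.0 → residual 0.1 km
  N: calculated 123.6 vs reported 139.0 → residual 15.4 km
K, L, M are mutually consistent (residuals ≈ 0); N is off by 15.4 km.

N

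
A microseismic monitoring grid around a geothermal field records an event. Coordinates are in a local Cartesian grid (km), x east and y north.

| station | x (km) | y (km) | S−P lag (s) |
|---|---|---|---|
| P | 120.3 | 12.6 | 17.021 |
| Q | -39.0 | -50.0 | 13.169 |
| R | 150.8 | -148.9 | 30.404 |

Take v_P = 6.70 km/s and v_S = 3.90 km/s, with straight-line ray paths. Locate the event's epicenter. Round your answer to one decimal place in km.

-26.9 km east, 72.3 km north

Distance from S−P lag: d = Δt · v_P v_S / (v_P − v_S) = Δt · (6.70·3.90)/(6.70−3.90) ≈ 9.3321·Δt.
So d_P = 158.84, d_Q = 122.89, d_R = 283.73 km.
Circle about each station: (x − 120.3)² + (y − 12.6)² = 158.84²; (x + 39.0)² + (y + 50.0)² = 122.89²; (x − 150.8)² + (y + 148.9)² = 283.73².
Subtracting the P equation from the Q and R equations removes the quadratic terms:
-318.6 x − 125.2 y = -481.66
61.0 x − 323.0 y = -24991.57
Solving the 2×2 system: x ≈ -26.9, y ≈ 72.3 km.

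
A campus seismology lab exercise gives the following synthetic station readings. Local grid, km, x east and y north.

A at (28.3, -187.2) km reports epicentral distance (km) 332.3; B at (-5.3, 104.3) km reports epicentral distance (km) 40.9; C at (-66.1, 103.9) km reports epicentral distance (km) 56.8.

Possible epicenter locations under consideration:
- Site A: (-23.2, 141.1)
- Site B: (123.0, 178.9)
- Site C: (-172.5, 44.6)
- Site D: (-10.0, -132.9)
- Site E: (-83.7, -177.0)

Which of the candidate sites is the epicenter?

Site A

For each candidate, compare |candidate − station| to the reported distance:
Site A: residuals A 0.0, B 0.0, C 0.0 → max 0.0 km
Site B: residuals A 45.8, B 107.5, C 146.6 → max 146.6 km
Site C: residuals A 25.6, B 136.6, C 65.0 → max 136.6 km
Site D: residuals A 265.9, B 196.3, C 186.6 → max 265.9 km
Site E: residuals A 219.8, B 251.1, C 224.7 → max 251.1 km
Only Site A has all residuals ≈ 0.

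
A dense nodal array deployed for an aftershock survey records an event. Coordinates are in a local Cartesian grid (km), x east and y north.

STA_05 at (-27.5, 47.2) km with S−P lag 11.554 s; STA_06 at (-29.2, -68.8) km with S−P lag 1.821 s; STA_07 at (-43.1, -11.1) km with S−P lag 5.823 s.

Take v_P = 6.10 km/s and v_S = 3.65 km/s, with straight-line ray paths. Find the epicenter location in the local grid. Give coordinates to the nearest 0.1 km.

Distance from S−P lag: d = Δt · v_P v_S / (v_P − v_S) = Δt · (6.10·3.65)/(6.10−3.65) ≈ 9.0878·Δt.
So d_STA_05 = 105.00, d_STA_06 = 16.55, d_STA_07 = 52.92 km.
Circle about each station: (x + 27.5)² + (y − 47.2)² = 105.00²; (x + 29.2)² + (y + 68.8)² = 16.55²; (x + 43.1)² + (y + 11.1)² = 52.92².
Subtracting the STA_05 equation from the STA_06 and STA_07 equations removes the quadratic terms:
-3.4 x − 232.0 y = 13353.09
-31.2 x − 116.6 y = 7221.20
Solving the 2×2 system: x ≈ -17.3, y ≈ -57.3 km.
Check against STA_05 (with the unrounded x, y): √((x + 27.5)²+(y − 47.2)²) = 105.00 ≈ 105.00 km. ✓

x ≈ -17.3 km, y ≈ -57.3 km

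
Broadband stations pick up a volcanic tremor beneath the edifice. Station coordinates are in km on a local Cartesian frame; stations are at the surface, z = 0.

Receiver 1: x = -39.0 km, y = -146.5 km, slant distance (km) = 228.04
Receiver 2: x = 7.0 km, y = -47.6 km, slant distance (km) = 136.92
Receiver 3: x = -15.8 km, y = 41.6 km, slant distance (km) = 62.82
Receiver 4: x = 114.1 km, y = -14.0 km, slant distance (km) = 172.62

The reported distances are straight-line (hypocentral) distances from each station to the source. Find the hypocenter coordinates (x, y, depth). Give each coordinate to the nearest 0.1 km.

Each station gives a sphere (x−x_i)² + (y−y_i)² + z² = d_i² (stations at z=0).
Subtracting the Receiver 1 sphere from Receiver 2 and Receiver 3: z² cancels, leaving linear equations in x and y:
92.0 x + 197.8 y = 12586.67
46.4 x + 376.2 y = 27052.84
Solving: x ≈ -24.219, y ≈ 74.898 km (keep extra digits for the depth step; rounded: -24.2, 74.9).
Then from the Receiver 1 sphere: z² = 228.04² − (x + 39.0)² − (y + 146.5)² with x = -24.219, y = 74.898, so z ≈ 52.599 ≈ 52.6 km.

(-24.2, 74.9, 52.6)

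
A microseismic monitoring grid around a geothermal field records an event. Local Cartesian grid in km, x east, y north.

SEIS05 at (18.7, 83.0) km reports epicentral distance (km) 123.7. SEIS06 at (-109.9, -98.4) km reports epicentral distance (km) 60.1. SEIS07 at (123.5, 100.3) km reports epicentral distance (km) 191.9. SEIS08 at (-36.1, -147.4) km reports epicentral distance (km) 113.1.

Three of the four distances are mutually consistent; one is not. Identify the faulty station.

Solve using three stations at a time. Using SEIS05, SEIS07, SEIS08 (subtract circle equations pairwise → linear system) gives (x, y) ≈ (-10.3, -37.3).
Distances from that point to each station vs reported:
  SEIS05: calculated 123.7 vs reported 123.7 → residual 0.0 km
  SEIS06: calculated 116.9 vs reported 60.1 → residual 56.8 km
  SEIS07: calculated 191.9 vs reported 191.9 → residual 0.0 km
  SEIS08: calculated 113.1 vs reported 113.1 → residual 0.0 km
SEIS05, SEIS07, SEIS08 are mutually consistent (residuals ≈ 0); SEIS06 is off by 56.8 km.

SEIS06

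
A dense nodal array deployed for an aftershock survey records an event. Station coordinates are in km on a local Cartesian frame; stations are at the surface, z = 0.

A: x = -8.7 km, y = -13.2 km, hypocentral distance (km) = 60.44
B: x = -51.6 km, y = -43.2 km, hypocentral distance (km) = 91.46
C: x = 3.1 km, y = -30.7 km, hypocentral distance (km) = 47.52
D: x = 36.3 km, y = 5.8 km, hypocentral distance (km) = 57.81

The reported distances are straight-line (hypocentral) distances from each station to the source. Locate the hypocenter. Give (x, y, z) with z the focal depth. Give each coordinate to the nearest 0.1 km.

x ≈ 31.9 km, y ≈ -38.4 km, depth ≈ 37.0 km

Each station gives a sphere (x−x_i)² + (y−y_i)² + z² = d_i² (stations at z=0).
Subtracting the A sphere from B and C: z² cancels, leaving linear equations in x and y:
-85.8 x − 60.0 y = -433.07
23.6 x − 35.0 y = 2097.01
Solving: x ≈ 31.903, y ≈ -38.403 km (keep extra digits for the depth step; rounded: 31.9, -38.4).
Then from the A sphere: z² = 60.44² − (x + 8.7)² − (y + 13.2)² with x = 31.903, y = -38.403, so z ≈ 37.003 ≈ 37.0 km.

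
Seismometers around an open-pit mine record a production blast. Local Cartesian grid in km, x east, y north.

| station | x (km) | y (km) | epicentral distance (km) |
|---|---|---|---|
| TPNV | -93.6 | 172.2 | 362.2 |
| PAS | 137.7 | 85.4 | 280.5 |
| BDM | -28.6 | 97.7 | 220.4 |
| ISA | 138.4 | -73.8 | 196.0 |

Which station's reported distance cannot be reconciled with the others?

Solve using three stations at a time. Using PAS, BDM, ISA (subtract circle equations pairwise → linear system) gives (x, y) ≈ (-51.7, -121.5).
Distances from that point to each station vs reported:
  TPNV: calculated 296.7 vs reported 362.2 → residual 65.5 km
  PAS: calculated 280.5 vs reported 280.5 → residual 0.0 km
  BDM: calculated 220.4 vs reported 220.4 → residual 0.0 km
  ISA: calculated 196.0 vs reported 196.0 → residual 0.0 km
PAS, BDM, ISA are mutually consistent (residuals ≈ 0); TPNV is off by 65.5 km.

TPNV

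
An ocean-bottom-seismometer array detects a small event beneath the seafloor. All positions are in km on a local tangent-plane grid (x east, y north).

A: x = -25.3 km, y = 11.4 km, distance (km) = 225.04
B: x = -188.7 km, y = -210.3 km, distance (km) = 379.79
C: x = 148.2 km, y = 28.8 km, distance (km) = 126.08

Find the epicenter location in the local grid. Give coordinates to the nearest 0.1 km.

173.1 km east, -94.8 km north

Circle about each station: (x + 25.3)² + (y − 11.4)² = 225.04²; (x + 188.7)² + (y + 210.3)² = 379.79²; (x − 148.2)² + (y − 28.8)² = 126.08².
Subtracting pairs of circle equations eliminates x²+y² and gives linear equations (the radical axes):
-326.8 x − 443.4 y = -14533.71
347.0 x + 34.8 y = 56769.47
Solving the 2×2 system: x ≈ 173.1, y ≈ -94.8 km.
Check against A (with the unrounded x, y): √((x + 25.3)²+(y − 11.4)²) = 225.05 ≈ 225.04 km. ✓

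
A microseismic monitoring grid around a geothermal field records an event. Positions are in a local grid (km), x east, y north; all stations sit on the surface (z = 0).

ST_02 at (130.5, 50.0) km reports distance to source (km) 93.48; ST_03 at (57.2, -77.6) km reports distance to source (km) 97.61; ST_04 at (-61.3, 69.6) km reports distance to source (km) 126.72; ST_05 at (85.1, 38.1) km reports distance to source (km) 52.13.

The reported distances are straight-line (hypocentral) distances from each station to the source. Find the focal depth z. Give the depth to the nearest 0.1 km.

Each station gives a sphere (x−x_i)² + (y−y_i)² + z² = d_i² (stations at z=0).
Subtracting the ST_02 sphere from ST_03 and ST_04: z² cancels, leaving linear equations in x and y:
-146.6 x − 255.2 y = -11025.85
-383.6 x + 39.2 y = -18247.85
Solving: x ≈ 49.103, y ≈ 14.998 km (keep extra digits for the depth step; rounded: 49.1, 15.0).
Then from the ST_02 sphere: z² = 93.48² − (x − 130.5)² − (y − 50.0)² with x = 49.103, y = 14.998, so z ≈ 29.798 ≈ 29.8 km.

29.8 km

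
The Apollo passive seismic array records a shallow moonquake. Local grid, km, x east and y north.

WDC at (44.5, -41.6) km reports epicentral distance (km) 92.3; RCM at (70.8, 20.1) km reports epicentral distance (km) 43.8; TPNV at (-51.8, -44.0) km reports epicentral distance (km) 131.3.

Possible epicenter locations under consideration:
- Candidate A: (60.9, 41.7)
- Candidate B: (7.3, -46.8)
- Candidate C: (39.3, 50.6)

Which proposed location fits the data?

Candidate C

For each candidate, compare |candidate − station| to the reported distance:
Candidate A: residuals WDC 7.4, RCM 20.0, TPNV 10.3 → max 20.0 km
Candidate B: residuals WDC 54.7, RCM 48.4, TPNV 72.1 → max 72.1 km
Candidate C: residuals WDC 0.0, RCM 0.0, TPNV 0.0 → max 0.0 km
Only Candidate C has all residuals ≈ 0.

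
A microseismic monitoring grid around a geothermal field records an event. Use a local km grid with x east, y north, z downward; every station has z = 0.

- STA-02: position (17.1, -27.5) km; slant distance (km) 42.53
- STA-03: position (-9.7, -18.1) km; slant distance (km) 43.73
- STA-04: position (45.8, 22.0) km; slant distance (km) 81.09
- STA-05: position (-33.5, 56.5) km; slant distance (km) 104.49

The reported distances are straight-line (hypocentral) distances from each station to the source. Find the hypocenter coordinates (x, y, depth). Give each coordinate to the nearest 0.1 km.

(1.8, -33.7, 39.2)

Each station gives a sphere (x−x_i)² + (y−y_i)² + z² = d_i² (stations at z=0).
Subtracting the STA-02 sphere from STA-03 and STA-04: z² cancels, leaving linear equations in x and y:
-53.6 x + 18.8 y = -730.47
57.4 x + 99.0 y = -3233.81
Solving: x ≈ 1.804, y ≈ -33.711 km (keep extra digits for the depth step; rounded: 1.8, -33.7).
Then from the STA-02 sphere: z² = 42.53² − (x − 17.1)² − (y + 27.5)² with x = 1.804, y = -33.711, so z ≈ 39.195 ≈ 39.2 km.
Check against STA-05 (with the unrounded solution): distance 104.50 ≈ 104.49 km. ✓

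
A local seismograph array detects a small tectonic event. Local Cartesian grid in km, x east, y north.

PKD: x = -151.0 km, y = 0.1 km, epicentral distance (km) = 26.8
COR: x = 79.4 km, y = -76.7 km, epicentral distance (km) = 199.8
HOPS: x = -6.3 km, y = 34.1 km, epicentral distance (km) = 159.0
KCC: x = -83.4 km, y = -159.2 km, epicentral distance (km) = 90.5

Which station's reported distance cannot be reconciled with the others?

Solve using three stations at a time. Using COR, HOPS, KCC (subtract circle equations pairwise → linear system) gives (x, y) ≈ (-120.4, -76.6).
Distances from that point to each station vs reported:
  PKD: calculated 82.6 vs reported 26.8 → residual 55.8 km
  COR: calculated 199.8 vs reported 199.8 → residual 0.0 km
  HOPS: calculated 159.0 vs reported 159.0 → residual 0.0 km
  KCC: calculated 90.5 vs reported 90.5 → residual 0.0 km
COR, HOPS, KCC are mutually consistent (residuals ≈ 0); PKD is off by 55.8 km.

PKD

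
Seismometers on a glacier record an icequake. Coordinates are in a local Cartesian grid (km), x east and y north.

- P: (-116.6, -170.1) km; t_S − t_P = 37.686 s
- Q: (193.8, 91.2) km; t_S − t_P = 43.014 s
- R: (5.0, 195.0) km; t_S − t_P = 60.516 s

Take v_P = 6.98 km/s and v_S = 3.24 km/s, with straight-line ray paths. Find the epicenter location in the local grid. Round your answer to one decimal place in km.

110.8 km east, -155.3 km north

Distance from S−P lag: d = Δt · v_P v_S / (v_P − v_S) = Δt · (6.98·3.24)/(6.98−3.24) ≈ 6.0468·Δt.
So d_P = 227.88, d_Q = 260.10, d_R = 365.93 km.
Circle about each station: (x + 116.6)² + (y + 170.1)² = 227.88²; (x − 193.8)² + (y − 91.2)² = 260.10²; (x − 5.0)² + (y − 195.0)² = 365.93².
Subtracting the P equation from the Q and R equations removes the quadratic terms:
620.8 x + 522.6 y = -12376.41
243.2 x + 730.2 y = -86455.04
Solving the 2×2 system: x ≈ 110.8, y ≈ -155.3 km.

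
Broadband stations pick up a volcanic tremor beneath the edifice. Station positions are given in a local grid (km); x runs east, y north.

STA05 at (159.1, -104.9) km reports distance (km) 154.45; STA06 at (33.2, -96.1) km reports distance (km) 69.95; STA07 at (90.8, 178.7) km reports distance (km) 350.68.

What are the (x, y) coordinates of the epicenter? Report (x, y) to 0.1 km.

16.4 km east, -164.0 km north

Circle about each station: (x − 159.1)² + (y + 104.9)² = 154.45²; (x − 33.2)² + (y + 96.1)² = 69.95²; (x − 90.8)² + (y − 178.7)² = 350.68².
Subtracting pairs of circle equations eliminates x²+y² and gives linear equations (the radical axes):
-251.8 x + 17.6 y = -7017.57
-136.6 x + 567.2 y = -95260.15
Solving the 2×2 system: x ≈ 16.4, y ≈ -164.0 km.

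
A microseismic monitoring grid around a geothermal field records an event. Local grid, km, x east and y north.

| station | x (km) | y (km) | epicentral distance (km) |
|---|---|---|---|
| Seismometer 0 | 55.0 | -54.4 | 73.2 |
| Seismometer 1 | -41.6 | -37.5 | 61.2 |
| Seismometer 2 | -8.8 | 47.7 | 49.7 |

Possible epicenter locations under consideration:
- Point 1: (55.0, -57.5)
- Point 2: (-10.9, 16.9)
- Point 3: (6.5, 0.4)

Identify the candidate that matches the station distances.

For each candidate, compare |candidate − station| to the reported distance:
Point 1: residuals Seismometer 0 70.1, Seismometer 1 37.4, Seismometer 2 73.3 → max 73.3 km
Point 2: residuals Seismometer 0 23.9, Seismometer 1 1.3, Seismometer 2 18.8 → max 23.9 km
Point 3: residuals Seismometer 0 0.0, Seismometer 1 0.0, Seismometer 2 0.0 → max 0.0 km
Only Point 3 has all residuals ≈ 0.

Point 3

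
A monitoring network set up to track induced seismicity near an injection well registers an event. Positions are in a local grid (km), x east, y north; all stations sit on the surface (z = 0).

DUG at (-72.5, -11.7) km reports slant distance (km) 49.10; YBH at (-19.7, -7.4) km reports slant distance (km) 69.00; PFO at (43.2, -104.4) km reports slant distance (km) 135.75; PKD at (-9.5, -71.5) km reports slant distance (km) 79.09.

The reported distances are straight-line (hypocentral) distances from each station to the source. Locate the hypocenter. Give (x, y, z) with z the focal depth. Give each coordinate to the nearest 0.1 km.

Each station gives a sphere (x−x_i)² + (y−y_i)² + z² = d_i² (stations at z=0).
Subtracting the DUG sphere from YBH and PFO: z² cancels, leaving linear equations in x and y:
105.6 x + 8.6 y = -7300.48
231.4 x − 185.4 y = -8644.79
Solving: x ≈ -66.202, y ≈ -35.999 km (keep extra digits for the depth step; rounded: -66.2, -36.0).
Then from the DUG sphere: z² = 49.10² − (x + 72.5)² − (y + 11.7)² with x = -66.202, y = -35.999, so z ≈ 42.198 ≈ 42.2 km.
Check against PKD (with the unrounded solution): distance 79.10 ≈ 79.09 km. ✓

x ≈ -66.2 km, y ≈ -36.0 km, depth ≈ 42.2 km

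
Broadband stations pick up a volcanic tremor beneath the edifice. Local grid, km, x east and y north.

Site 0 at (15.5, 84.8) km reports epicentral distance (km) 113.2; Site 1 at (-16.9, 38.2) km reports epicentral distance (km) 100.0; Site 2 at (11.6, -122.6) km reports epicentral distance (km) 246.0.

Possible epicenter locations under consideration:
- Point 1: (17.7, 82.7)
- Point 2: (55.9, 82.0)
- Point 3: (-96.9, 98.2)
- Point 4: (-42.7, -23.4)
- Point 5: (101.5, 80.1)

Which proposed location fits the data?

Point 3

For each candidate, compare |candidate − station| to the reported distance:
Point 1: residuals Site 0 110.2, Site 1 43.6, Site 2 40.6 → max 110.2 km
Point 2: residuals Site 0 72.7, Site 1 15.0, Site 2 36.7 → max 72.7 km
Point 3: residuals Site 0 0.0, Site 1 0.0, Site 2 0.0 → max 0.0 km
Point 4: residuals Site 0 9.7, Site 1 33.2, Site 2 132.9 → max 132.9 km
Point 5: residuals Site 0 27.1, Site 1 25.6, Site 2 24.3 → max 27.1 km
Only Point 3 has all residuals ≈ 0.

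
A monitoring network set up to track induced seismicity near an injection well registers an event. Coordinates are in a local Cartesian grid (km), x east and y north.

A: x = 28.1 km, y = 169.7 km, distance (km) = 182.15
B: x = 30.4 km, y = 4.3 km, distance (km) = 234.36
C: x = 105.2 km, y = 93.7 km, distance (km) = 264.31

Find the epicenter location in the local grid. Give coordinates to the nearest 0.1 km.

Circle about each station: (x − 28.1)² + (y − 169.7)² = 182.15²; (x − 30.4)² + (y − 4.3)² = 234.36²; (x − 105.2)² + (y − 93.7)² = 264.31².
Subtracting pairs of circle equations eliminates x²+y² and gives linear equations (the radical axes):
4.6 x − 330.8 y = -50391.04
154.2 x − 152.0 y = -46422.12
Solving the 2×2 system: x ≈ -153.0, y ≈ 150.2 km.
Check against A (with the unrounded x, y): √((x − 28.1)²+(y − 169.7)²) = 182.14 ≈ 182.15 km. ✓

(-153.0, 150.2)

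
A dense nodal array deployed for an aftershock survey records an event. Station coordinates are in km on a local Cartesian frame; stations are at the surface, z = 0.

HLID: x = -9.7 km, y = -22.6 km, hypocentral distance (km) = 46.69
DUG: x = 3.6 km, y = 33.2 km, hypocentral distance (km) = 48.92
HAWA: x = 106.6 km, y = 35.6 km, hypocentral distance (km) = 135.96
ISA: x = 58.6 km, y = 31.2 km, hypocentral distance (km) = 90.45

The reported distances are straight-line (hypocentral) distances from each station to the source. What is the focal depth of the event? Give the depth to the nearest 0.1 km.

32.9 km

Each station gives a sphere (x−x_i)² + (y−y_i)² + z² = d_i² (stations at z=0).
Subtracting the HLID sphere from DUG and HAWA: z² cancels, leaving linear equations in x and y:
26.6 x + 111.6 y = 297.14
232.6 x + 116.4 y = -4279.10
Solving: x ≈ -22.401, y ≈ 8.002 km (keep extra digits for the depth step; rounded: -22.4, 8.0).
Then from the HLID sphere: z² = 46.69² − (x + 9.7)² − (y + 22.6)² with x = -22.401, y = 8.002, so z ≈ 32.896 ≈ 32.9 km.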